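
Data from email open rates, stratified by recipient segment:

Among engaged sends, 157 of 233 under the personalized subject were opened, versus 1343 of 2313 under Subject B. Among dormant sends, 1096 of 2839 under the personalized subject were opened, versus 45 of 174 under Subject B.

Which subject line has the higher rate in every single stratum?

the personalized subject

Engaged: the personalized subject 157/233 = 67.4%, Subject B 1343/2313 = 58.1% → the personalized subject
Dormant: the personalized subject 1096/2839 = 38.6%, Subject B 45/174 = 25.9% → the personalized subject
The personalized subject has the higher rate in both groups.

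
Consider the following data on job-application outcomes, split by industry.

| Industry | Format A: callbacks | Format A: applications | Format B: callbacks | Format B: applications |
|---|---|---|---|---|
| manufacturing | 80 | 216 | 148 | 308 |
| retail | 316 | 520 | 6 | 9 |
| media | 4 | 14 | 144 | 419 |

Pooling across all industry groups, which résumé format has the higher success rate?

Manufacturing: Format A 80/216 = 37.0%, Format B 148/308 = 48.1% → Format B
Retail: Format A 316/520 = 60.8%, Format B 6/9 = 66.7% → Format B
Media: Format A 4/14 = 28.6%, Format B 144/419 = 34.4% → Format B
Overall: Format A 400/750 = 53.3%, Format B 298/736 = 40.5% → Format A
(Format B wins every industry group but Format A wins overall — Format B's applications skew toward the low-rate media group.)

Format A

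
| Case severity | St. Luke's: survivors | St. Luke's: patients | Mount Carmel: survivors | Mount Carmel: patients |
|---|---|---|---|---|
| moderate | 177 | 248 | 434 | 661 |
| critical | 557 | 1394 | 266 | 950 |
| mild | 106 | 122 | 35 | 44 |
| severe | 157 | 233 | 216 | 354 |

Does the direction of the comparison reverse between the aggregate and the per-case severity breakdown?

Moderate: St. Luke's 177/248 = 71.4%, Mount Carmel 434/661 = 65.7% → St. Luke's
Critical: St. Luke's 557/1394 = 40.0%, Mount Carmel 266/950 = 28.0% → St. Luke's
Mild: St. Luke's 106/122 = 86.9%, Mount Carmel 35/44 = 79.5% → St. Luke's
Severe: St. Luke's 157/233 = 67.4%, Mount Carmel 216/354 = 61.0% → St. Luke's
Overall: St. Luke's 997/1997 = 49.9%, Mount Carmel 951/2009 = 47.3% → St. Luke's
St. Luke's wins overall and in every case group — no reversal.

No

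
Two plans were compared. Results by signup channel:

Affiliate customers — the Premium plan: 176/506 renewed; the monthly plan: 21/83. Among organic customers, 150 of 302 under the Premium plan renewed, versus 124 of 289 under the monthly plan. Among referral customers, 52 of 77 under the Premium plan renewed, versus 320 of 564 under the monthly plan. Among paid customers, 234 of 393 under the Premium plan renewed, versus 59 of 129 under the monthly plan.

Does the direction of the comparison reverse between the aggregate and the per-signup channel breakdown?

Yes

Affiliate: the Premium plan 176/506 = 34.8%, the monthly plan 21/83 = 25.3% → the Premium plan
Organic: the Premium plan 150/302 = 49.7%, the monthly plan 124/289 = 42.9% → the Premium plan
Referral: the Premium plan 52/77 = 67.5%, the monthly plan 320/564 = 56.7% → the Premium plan
Paid: the Premium plan 234/393 = 59.5%, the monthly plan 59/129 = 45.7% → the Premium plan
Overall: the Premium plan 612/1278 = 47.9%, the monthly plan 524/1065 = 49.2% → the monthly plan
The Premium plan wins each signup group but the monthly plan wins overall — the comparison reverses. The Premium plan's customers skew toward affiliate, which has a lower base rate.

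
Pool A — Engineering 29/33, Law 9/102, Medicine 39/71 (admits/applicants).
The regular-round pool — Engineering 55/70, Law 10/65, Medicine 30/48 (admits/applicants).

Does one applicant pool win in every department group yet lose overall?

No

Engineering: Pool A 29/33 = 87.9%, the regular-round pool 55/70 = 78.6% → Pool A
Law: Pool A 9/102 = 8.8%, the regular-round pool 10/65 = 15.4% → the regular-round pool
Medicine: Pool A 39/71 = 54.9%, the regular-round pool 30/48 = 62.5% → the regular-round pool
Overall: Pool A 77/206 = 37.4%, the regular-round pool 95/183 = 51.9% → the regular-round pool
Neither sweeps: Pool A wins 1 of 3 groups, the regular-round pool wins 2. The regular-round pool wins overall but not every group — no Simpson reversal.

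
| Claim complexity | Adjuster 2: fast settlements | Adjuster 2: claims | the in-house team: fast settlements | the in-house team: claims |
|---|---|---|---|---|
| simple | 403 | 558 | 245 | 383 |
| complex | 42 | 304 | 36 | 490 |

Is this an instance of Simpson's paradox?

No

Simple: Adjuster 2 403/558 = 72.2%, the in-house team 245/383 = 64.0% → Adjuster 2
Complex: Adjuster 2 42/304 = 13.8%, the in-house team 36/490 = 7.3% → Adjuster 2
Overall: Adjuster 2 445/862 = 51.6%, the in-house team 281/873 = 32.2% → Adjuster 2
Adjuster 2 wins overall and in every claim group — no reversal.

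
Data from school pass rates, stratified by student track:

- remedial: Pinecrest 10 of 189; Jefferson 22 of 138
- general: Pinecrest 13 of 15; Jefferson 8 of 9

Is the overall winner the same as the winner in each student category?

Yes

Remedial: Pinecrest 10/189 = 5.3%, Jefferson 22/138 = 15.9% → Jefferson
General: Pinecrest 13/15 = 86.7%, Jefferson 8/9 = 88.9% → Jefferson
Overall: Pinecrest 23/204 = 11.3%, Jefferson 30/147 = 20.4% → Jefferson
Jefferson wins overall and in every student group — no reversal.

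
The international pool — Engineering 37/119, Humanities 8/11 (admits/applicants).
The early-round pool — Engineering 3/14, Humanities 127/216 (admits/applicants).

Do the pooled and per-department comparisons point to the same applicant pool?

Engineering: the international pool 37/119 = 31.1%, the early-round pool 3/14 = 21.4% → the international pool
Humanities: the international pool 8/11 = 72.7%, the early-round pool 127/216 = 58.8% → the international pool
Overall: the international pool 45/130 = 34.6%, the early-round pool 130/230 = 56.5% → the early-round pool
The international pool wins each department group but the early-round pool wins overall — the comparison reverses. The international pool's applicants skew toward Engineering, which has a lower base rate.

No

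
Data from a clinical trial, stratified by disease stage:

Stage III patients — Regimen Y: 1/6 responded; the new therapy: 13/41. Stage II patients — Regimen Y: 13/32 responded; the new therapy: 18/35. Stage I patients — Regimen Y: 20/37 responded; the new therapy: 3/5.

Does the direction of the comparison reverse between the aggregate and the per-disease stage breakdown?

Stage III: Regimen Y 1/6 = 16.7%, the new therapy 13/41 = 31.7% → the new therapy
Stage II: Regimen Y 13/32 = 40.6%, the new therapy 18/35 = 51.4% → the new therapy
Stage I: Regimen Y 20/37 = 54.1%, the new therapy 3/5 = 60.0% → the new therapy
Overall: Regimen Y 34/75 = 45.3%, the new therapy 34/81 = 42.0% → Regimen Y
The new therapy wins each disease group but Regimen Y wins overall — the comparison reverses. The new therapy's patients skew toward stage III, which has a lower base rate.

Yes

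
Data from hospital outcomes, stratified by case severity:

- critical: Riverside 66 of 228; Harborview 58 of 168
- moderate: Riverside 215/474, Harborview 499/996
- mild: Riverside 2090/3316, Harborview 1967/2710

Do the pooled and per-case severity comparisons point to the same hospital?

Yes

Critical: Riverside 66/228 = 28.9%, Harborview 58/168 = 34.5% → Harborview
Moderate: Riverside 215/474 = 45.4%, Harborview 499/996 = 50.1% → Harborview
Mild: Riverside 2090/3316 = 63.0%, Harborview 1967/2710 = 72.6% → Harborview
Overall: Riverside 2371/4018 = 59.0%, Harborview 2524/3874 = 65.2% → Harborview
Harborview wins overall and in every case group — no reversal.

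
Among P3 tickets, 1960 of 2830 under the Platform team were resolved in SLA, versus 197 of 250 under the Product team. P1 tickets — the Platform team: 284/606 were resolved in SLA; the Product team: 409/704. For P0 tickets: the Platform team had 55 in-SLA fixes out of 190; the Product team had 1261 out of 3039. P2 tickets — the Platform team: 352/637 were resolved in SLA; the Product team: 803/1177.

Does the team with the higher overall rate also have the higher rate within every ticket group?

P3: the Platform team 1960/2830 = 69.3%, the Product team 197/250 = 78.8% → the Product team
P1: the Platform team 284/606 = 46.9%, the Product team 409/704 = 58.1% → the Product team
P0: the Platform team 55/190 = 28.9%, the Product team 1261/3039 = 41.5% → the Product team
P2: the Platform team 352/637 = 55.3%, the Product team 803/1177 = 68.2% → the Product team
Overall: the Platform team 2651/4263 = 62.2%, the Product team 2670/5170 = 51.6% → the Platform team
The Product team wins each ticket group but the Platform team wins overall — the comparison reverses. The Product team's tickets skew toward P0, which has a lower base rate.

No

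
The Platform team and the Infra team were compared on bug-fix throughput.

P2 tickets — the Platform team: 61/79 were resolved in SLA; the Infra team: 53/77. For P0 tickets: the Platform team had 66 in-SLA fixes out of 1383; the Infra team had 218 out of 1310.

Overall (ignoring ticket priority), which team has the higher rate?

the Infra team

P2: the Platform team 61/79 = 77.2%, the Infra team 53/77 = 68.8% → the Platform team
P0: the Platform team 66/1383 = 4.8%, the Infra team 218/1310 = 16.6% → the Infra team
Overall: the Platform team 127/1462 = 8.7%, the Infra team 271/1387 = 19.5% → the Infra team
(Neither sweeps every ticket group, but the Infra team has the higher pooled rate.)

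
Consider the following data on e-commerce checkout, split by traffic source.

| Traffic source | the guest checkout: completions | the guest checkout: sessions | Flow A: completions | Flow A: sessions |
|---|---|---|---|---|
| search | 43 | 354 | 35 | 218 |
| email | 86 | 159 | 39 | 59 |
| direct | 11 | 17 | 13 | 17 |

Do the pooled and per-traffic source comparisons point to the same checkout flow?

Search: the guest checkout 43/354 = 12.1%, Flow A 35/218 = 16.1% → Flow A
Email: the guest checkout 86/159 = 54.1%, Flow A 39/59 = 66.1% → Flow A
Direct: the guest checkout 11/17 = 64.7%, Flow A 13/17 = 76.5% → Flow A
Overall: the guest checkout 140/530 = 26.4%, Flow A 87/294 = 29.6% → Flow A
Flow A wins overall and in every traffic group — no reversal.

Yes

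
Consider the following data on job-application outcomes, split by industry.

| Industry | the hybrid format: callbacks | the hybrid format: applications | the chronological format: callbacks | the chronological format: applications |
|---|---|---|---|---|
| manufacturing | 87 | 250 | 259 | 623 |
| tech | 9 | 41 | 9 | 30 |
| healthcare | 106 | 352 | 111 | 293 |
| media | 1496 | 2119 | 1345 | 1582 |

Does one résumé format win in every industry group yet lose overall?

Manufacturing: the hybrid format 87/250 = 34.8%, the chronological format 259/623 = 41.6% → the chronological format
Tech: the hybrid format 9/41 = 22.0%, the chronological format 9/30 = 30.0% → the chronological format
Healthcare: the hybrid format 106/352 = 30.1%, the chronological format 111/293 = 37.9% → the chronological format
Media: the hybrid format 1496/2119 = 70.6%, the chronological format 1345/1582 = 85.0% → the chronological format
Overall: the hybrid format 1698/2762 = 61.5%, the chronological format 1724/2528 = 68.2% → the chronological format
The chronological format wins overall and in every industry group — no reversal.

No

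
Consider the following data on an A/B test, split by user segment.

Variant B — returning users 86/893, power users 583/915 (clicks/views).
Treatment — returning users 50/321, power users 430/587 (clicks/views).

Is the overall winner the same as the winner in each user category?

Yes

Returning users: Variant B 86/893 = 9.6%, Treatment 50/321 = 15.6% → Treatment
Power users: Variant B 583/915 = 63.7%, Treatment 430/587 = 73.3% → Treatment
Overall: Variant B 669/1808 = 37.0%, Treatment 480/908 = 52.9% → Treatment
Treatment wins overall and in every user group — no reversal.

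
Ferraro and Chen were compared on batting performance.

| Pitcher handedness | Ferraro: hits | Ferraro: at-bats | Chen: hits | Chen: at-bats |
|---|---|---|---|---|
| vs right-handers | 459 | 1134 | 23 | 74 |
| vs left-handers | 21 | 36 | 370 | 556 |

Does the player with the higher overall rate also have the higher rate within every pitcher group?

No

Vs right-handers: Ferraro 459/1134 = 40.5%, Chen 23/74 = 31.1% → Ferraro
Vs left-handers: Ferraro 21/36 = 58.3%, Chen 370/556 = 66.5% → Chen
Overall: Ferraro 480/1170 = 41.0%, Chen 393/630 = 62.4% → Chen
Neither sweeps: Ferraro wins 1 of 2 groups, Chen wins 1. Chen wins overall but not every group — no Simpson reversal.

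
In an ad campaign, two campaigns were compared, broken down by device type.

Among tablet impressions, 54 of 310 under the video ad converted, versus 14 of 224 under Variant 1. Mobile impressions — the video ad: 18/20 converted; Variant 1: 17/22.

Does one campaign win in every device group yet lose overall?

Tablet: the video ad 54/310 = 17.4%, Variant 1 14/224 = 6.2% → the video ad
Mobile: the video ad 18/20 = 90.0%, Variant 1 17/22 = 77.3% → the video ad
Overall: the video ad 72/330 = 21.8%, Variant 1 31/246 = 12.6% → the video ad
The video ad wins overall and in every device group — no reversal.

No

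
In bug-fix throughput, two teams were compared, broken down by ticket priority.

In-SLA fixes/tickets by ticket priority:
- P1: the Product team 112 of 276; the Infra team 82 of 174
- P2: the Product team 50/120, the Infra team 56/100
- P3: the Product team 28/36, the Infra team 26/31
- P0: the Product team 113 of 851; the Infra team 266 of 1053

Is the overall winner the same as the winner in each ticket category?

Yes

P1: the Product team 112/276 = 40.6%, the Infra team 82/174 = 47.1% → the Infra team
P2: the Product team 50/120 = 41.7%, the Infra team 56/100 = 56.0% → the Infra team
P3: the Product team 28/36 = 77.8%, the Infra team 26/31 = 83.9% → the Infra team
P0: the Product team 113/851 = 13.3%, the Infra team 266/1053 = 25.3% → the Infra team
Overall: the Product team 303/1283 = 23.6%, the Infra team 430/1358 = 31.7% → the Infra team
The Infra team wins overall and in every ticket group — no reversal.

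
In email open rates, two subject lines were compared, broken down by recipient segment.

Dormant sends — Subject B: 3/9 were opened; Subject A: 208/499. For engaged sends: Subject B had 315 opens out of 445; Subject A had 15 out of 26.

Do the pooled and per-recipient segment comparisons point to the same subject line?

No

Dormant: Subject B 3/9 = 33.3%, Subject A 208/499 = 41.7% → Subject A
Engaged: Subject B 315/445 = 70.8%, Subject A 15/26 = 57.7% → Subject B
Overall: Subject B 318/454 = 70.0%, Subject A 223/525 = 42.5% → Subject B
Neither sweeps: Subject B wins 1 of 2 groups, Subject A wins 1. Subject B wins overall but not every group — no Simpson reversal.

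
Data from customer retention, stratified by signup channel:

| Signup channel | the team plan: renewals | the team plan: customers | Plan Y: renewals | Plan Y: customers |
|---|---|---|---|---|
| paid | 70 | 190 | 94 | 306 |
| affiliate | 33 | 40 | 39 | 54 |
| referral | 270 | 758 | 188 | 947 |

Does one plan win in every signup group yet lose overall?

Paid: the team plan 70/190 = 36.8%, Plan Y 94/306 = 30.7% → the team plan
Affiliate: the team plan 33/40 = 82.5%, Plan Y 39/54 = 72.2% → the team plan
Referral: the team plan 270/758 = 35.6%, Plan Y 188/947 = 19.9% → the team plan
Overall: the team plan 373/988 = 37.8%, Plan Y 321/1307 = 24.6% → the team plan
The team plan wins overall and in every signup group — no reversal.

No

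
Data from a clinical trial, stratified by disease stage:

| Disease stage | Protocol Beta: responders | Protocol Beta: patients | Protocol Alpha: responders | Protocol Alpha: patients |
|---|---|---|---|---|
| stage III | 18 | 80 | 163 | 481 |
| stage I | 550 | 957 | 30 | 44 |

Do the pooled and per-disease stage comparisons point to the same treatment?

No

Stage III: Protocol Beta 18/80 = 22.5%, Protocol Alpha 163/481 = 33.9% → Protocol Alpha
Stage I: Protocol Beta 550/957 = 57.5%, Protocol Alpha 30/44 = 68.2% → Protocol Alpha
Overall: Protocol Beta 568/1037 = 54.8%, Protocol Alpha 193/525 = 36.8% → Protocol Beta
Protocol Alpha wins each disease group but Protocol Beta wins overall — the comparison reverses. Protocol Alpha's patients skew toward stage III, which has a lower base rate.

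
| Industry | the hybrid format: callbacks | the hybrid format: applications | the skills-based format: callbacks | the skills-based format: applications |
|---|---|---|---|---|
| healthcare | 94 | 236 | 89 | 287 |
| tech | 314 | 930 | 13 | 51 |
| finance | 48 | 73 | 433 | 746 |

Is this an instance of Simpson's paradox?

Yes

Healthcare: the hybrid format 94/236 = 39.8%, the skills-based format 89/287 = 31.0% → the hybrid format
Tech: the hybrid format 314/930 = 33.8%, the skills-based format 13/51 = 25.5% → the hybrid format
Finance: the hybrid format 48/73 = 65.8%, the skills-based format 433/746 = 58.0% → the hybrid format
Overall: the hybrid format 456/1239 = 36.8%, the skills-based format 535/1084 = 49.4% → the skills-based format
The hybrid format wins each industry group but the skills-based format wins overall — the comparison reverses. The hybrid format's applications skew toward tech, which has a lower base rate.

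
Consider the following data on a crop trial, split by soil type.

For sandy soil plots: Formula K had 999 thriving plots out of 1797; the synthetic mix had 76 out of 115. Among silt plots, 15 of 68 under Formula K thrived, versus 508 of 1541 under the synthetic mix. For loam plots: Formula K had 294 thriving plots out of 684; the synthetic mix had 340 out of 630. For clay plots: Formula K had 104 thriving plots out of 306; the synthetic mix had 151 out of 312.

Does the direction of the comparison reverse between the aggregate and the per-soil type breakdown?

Sandy soil: Formula K 999/1797 = 55.6%, the synthetic mix 76/115 = 66.1% → the synthetic mix
Silt: Formula K 15/68 = 22.1%, the synthetic mix 508/1541 = 33.0% → the synthetic mix
Loam: Formula K 294/684 = 43.0%, the synthetic mix 340/630 = 54.0% → the synthetic mix
Clay: Formula K 104/306 = 34.0%, the synthetic mix 151/312 = 48.4% → the synthetic mix
Overall: Formula K 1412/2855 = 49.5%, the synthetic mix 1075/2598 = 41.4% → Formula K
The synthetic mix wins each soil group but Formula K wins overall — the comparison reverses. The synthetic mix's plots skew toward silt, which has a lower base rate.

Yes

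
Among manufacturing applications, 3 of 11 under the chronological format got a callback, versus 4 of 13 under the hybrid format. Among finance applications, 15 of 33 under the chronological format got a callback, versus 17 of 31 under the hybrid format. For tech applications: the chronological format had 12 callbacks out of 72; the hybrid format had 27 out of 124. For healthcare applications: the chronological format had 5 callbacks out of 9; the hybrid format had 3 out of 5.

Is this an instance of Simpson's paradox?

Manufacturing: the chronological format 3/11 = 27.3%, the hybrid format 4/13 = 30.8% → the hybrid format
Finance: the chronological format 15/33 = 45.5%, the hybrid format 17/31 = 54.8% → the hybrid format
Tech: the chronological format 12/72 = 16.7%, the hybrid format 27/124 = 21.8% → the hybrid format
Healthcare: the chronological format 5/9 = 55.6%, the hybrid format 3/5 = 60.0% → the hybrid format
Overall: the chronological format 35/125 = 28.0%, the hybrid format 51/173 = 29.5% → the hybrid format
The hybrid format wins overall and in every industry group — no reversal.

No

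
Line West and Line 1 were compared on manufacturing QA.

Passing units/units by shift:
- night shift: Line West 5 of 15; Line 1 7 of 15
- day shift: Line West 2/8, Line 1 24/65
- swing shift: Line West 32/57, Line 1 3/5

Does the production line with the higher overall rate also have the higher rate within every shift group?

No

Night shift: Line West 5/15 = 33.3%, Line 1 7/15 = 46.7% → Line 1
Day shift: Line West 2/8 = 25.0%, Line 1 24/65 = 36.9% → Line 1
Swing shift: Line West 32/57 = 56.1%, Line 1 3/5 = 60.0% → Line 1
Overall: Line West 39/80 = 48.8%, Line 1 34/85 = 40.0% → Line West
Line 1 wins each shift group but Line West wins overall — the comparison reverses. Line 1's units skew toward day shift, which has a lower base rate.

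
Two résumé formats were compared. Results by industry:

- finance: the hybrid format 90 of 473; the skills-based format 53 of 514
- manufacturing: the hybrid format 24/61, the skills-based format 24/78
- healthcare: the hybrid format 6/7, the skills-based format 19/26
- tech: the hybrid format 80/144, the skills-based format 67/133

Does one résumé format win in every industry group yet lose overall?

Finance: the hybrid format 90/473 = 19.0%, the skills-based format 53/514 = 10.3% → the hybrid format
Manufacturing: the hybrid format 24/61 = 39.3%, the skills-based format 24/78 = 30.8% → the hybrid format
Healthcare: the hybrid format 6/7 = 85.7%, the skills-based format 19/26 = 73.1% → the hybrid format
Tech: the hybrid format 80/144 = 55.6%, the skills-based format 67/133 = 50.4% → the hybrid format
Overall: the hybrid format 200/685 = 29.2%, the skills-based format 163/751 = 21.7% → the hybrid format
The hybrid format wins overall and in every industry group — no reversal.

No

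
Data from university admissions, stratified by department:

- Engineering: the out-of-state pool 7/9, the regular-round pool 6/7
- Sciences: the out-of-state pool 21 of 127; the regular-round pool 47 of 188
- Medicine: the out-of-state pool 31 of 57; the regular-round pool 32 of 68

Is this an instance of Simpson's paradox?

Engineering: the out-of-state pool 7/9 = 77.8%, the regular-round pool 6/7 = 85.7% → the regular-round pool
Sciences: the out-of-state pool 21/127 = 16.5%, the regular-round pool 47/188 = 25.0% → the regular-round pool
Medicine: the out-of-state pool 31/57 = 54.4%, the regular-round pool 32/68 = 47.1% → the out-of-state pool
Overall: the out-of-state pool 59/193 = 30.6%, the regular-round pool 85/263 = 32.3% → the regular-round pool
Neither sweeps: the out-of-state pool wins 1 of 3 groups, the regular-round pool wins 2. The regular-round pool wins overall but not every group — no Simpson reversal.

No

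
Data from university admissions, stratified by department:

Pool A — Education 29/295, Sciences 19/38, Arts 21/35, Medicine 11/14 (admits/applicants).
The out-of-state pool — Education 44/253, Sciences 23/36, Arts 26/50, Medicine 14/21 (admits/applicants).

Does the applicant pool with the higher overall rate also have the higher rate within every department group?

No

Education: Pool A 29/295 = 9.8%, the out-of-state pool 44/253 = 17.4% → the out-of-state pool
Sciences: Pool A 19/38 = 50.0%, the out-of-state pool 23/36 = 63.9% → the out-of-state pool
Arts: Pool A 21/35 = 60.0%, the out-of-state pool 26/50 = 52.0% → Pool A
Medicine: Pool A 11/14 = 78.6%, the out-of-state pool 14/21 = 66.7% → Pool A
Overall: Pool A 80/382 = 20.9%, the out-of-state pool 107/360 = 29.7% → the out-of-state pool
Neither sweeps: Pool A wins 2 of 4 groups, the out-of-state pool wins 2. The out-of-state pool wins overall but not every group — no Simpson reversal.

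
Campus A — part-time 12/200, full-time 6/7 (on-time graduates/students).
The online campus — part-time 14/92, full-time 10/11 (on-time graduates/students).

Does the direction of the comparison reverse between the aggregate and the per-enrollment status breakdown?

Part-time: Campus A 12/200 = 6.0%, the online campus 14/92 = 15.2% → the online campus
Full-time: Campus A 6/7 = 85.7%, the online campus 10/11 = 90.9% → the online campus
Overall: Campus A 18/207 = 8.7%, the online campus 24/103 = 23.3% → the online campus
The online campus wins overall and in every enrollment group — no reversal.

No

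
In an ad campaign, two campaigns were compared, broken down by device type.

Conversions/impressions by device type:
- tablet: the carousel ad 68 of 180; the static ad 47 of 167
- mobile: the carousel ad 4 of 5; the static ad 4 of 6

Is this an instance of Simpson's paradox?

No

Tablet: the carousel ad 68/180 = 37.8%, the static ad 47/167 = 28.1% → the carousel ad
Mobile: the carousel ad 4/5 = 80.0%, the static ad 4/6 = 66.7% → the carousel ad
Overall: the carousel ad 72/185 = 38.9%, the static ad 51/173 = 29.5% → the carousel ad
The carousel ad wins overall and in every device group — no reversal.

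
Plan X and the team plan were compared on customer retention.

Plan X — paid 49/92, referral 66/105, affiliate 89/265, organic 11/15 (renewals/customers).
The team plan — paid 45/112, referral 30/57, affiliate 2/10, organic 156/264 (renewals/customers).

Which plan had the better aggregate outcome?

the team plan

Paid: Plan X 49/92 = 53.3%, the team plan 45/112 = 40.2% → Plan X
Referral: Plan X 66/105 = 62.9%, the team plan 30/57 = 52.6% → Plan X
Affiliate: Plan X 89/265 = 33.6%, the team plan 2/10 = 20.0% → Plan X
Organic: Plan X 11/15 = 73.3%, the team plan 156/264 = 59.1% → Plan X
Overall: Plan X 215/477 = 45.1%, the team plan 233/443 = 52.6% → the team plan
(Plan X wins every signup group but the team plan wins overall — Plan X's customers skew toward the low-rate affiliate group.)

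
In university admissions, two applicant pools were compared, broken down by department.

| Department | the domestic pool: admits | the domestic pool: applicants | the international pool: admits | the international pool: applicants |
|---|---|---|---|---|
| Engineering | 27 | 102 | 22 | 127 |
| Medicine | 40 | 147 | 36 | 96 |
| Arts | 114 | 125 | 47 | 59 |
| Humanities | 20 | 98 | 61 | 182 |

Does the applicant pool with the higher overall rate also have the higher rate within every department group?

Engineering: the domestic pool 27/102 = 26.5%, the international pool 22/127 = 17.3% → the domestic pool
Medicine: the domestic pool 40/147 = 27.2%, the international pool 36/96 = 37.5% → the international pool
Arts: the domestic pool 114/125 = 91.2%, the international pool 47/59 = 79.7% → the domestic pool
Humanities: the domestic pool 20/98 = 20.4%, the international pool 61/182 = 33.5% → the international pool
Overall: the domestic pool 201/472 = 42.6%, the international pool 166/464 = 35.8% → the domestic pool
Neither sweeps: the domestic pool wins 2 of 4 groups, the international pool wins 2. The domestic pool wins overall but not every group — no Simpson reversal.

No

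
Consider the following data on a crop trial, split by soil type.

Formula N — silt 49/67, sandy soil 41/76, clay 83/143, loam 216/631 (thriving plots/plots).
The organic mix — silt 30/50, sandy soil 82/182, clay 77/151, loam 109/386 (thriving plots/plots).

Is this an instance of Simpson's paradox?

No

Silt: Formula N 49/67 = 73.1%, the organic mix 30/50 = 60.0% → Formula N
Sandy soil: Formula N 41/76 = 53.9%, the organic mix 82/182 = 45.1% → Formula N
Clay: Formula N 83/143 = 58.0%, the organic mix 77/151 = 51.0% → Formula N
Loam: Formula N 216/631 = 34.2%, the organic mix 109/386 = 28.2% → Formula N
Overall: Formula N 389/917 = 42.4%, the organic mix 298/769 = 38.8% → Formula N
Formula N wins overall and in every soil group — no reversal.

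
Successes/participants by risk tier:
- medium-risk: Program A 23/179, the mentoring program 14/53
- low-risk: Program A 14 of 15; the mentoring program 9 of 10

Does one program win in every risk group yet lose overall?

Medium-risk: Program A 23/179 = 12.8%, the mentoring program 14/53 = 26.4% → the mentoring program
Low-risk: Program A 14/15 = 93.3%, the mentoring program 9/10 = 90.0% → Program A
Overall: Program A 37/194 = 19.1%, the mentoring program 23/63 = 36.5% → the mentoring program
Neither sweeps: Program A wins 1 of 2 groups, the mentoring program wins 1. The mentoring program wins overall but not every group — no Simpson reversal.

No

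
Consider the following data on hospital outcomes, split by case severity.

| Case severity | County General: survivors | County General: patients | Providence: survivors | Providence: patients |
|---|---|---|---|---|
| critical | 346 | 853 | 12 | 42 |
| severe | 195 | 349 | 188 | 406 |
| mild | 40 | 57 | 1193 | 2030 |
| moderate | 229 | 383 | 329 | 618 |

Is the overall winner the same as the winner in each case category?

No

Critical: County General 346/853 = 40.6%, Providence 12/42 = 28.6% → County General
Severe: County General 195/349 = 55.9%, Providence 188/406 = 46.3% → County General
Mild: County General 40/57 = 70.2%, Providence 1193/2030 = 58.8% → County General
Moderate: County General 229/383 = 59.8%, Providence 329/618 = 53.2% → County General
Overall: County General 810/1642 = 49.3%, Providence 1722/3096 = 55.6% → Providence
County General wins each case group but Providence wins overall — the comparison reverses. County General's patients skew toward critical, which has a lower base rate.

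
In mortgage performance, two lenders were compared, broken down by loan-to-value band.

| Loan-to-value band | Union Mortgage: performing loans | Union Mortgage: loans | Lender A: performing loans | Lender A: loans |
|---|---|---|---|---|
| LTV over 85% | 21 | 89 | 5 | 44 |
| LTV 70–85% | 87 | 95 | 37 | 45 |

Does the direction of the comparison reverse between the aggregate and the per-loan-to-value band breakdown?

No

LTV over 85%: Union Mortgage 21/89 = 23.6%, Lender A 5/44 = 11.4% → Union Mortgage
LTV 70–85%: Union Mortgage 87/95 = 91.6%, Lender A 37/45 = 82.2% → Union Mortgage
Overall: Union Mortgage 108/184 = 58.7%, Lender A 42/89 = 47.2% → Union Mortgage
Union Mortgage wins overall and in every loan-to-value group — no reversal.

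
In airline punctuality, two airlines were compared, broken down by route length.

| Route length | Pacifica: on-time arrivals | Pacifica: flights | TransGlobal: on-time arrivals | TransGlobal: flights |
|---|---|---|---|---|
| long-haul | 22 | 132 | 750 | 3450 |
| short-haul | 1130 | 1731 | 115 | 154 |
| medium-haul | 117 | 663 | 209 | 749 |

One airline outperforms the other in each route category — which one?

TransGlobal

Long-haul: Pacifica 22/132 = 16.7%, TransGlobal 750/3450 = 21.7% → TransGlobal
Short-haul: Pacifica 1130/1731 = 65.3%, TransGlobal 115/154 = 74.7% → TransGlobal
Medium-haul: Pacifica 117/663 = 17.6%, TransGlobal 209/749 = 27.9% → TransGlobal
TransGlobal has the higher rate in all 3 groups.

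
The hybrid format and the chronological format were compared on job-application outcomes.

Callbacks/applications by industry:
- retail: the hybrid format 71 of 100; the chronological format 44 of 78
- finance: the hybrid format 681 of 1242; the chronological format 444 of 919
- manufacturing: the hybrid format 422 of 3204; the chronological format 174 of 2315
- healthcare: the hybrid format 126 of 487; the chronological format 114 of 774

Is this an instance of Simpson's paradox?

Retail: the hybrid format 71/100 = 71.0%, the chronological format 44/78 = 56.4% → the hybrid format
Finance: the hybrid format 681/1242 = 54.8%, the chronological format 444/919 = 48.3% → the hybrid format
Manufacturing: the hybrid format 422/3204 = 13.2%, the chronological format 174/2315 = 7.5% → the hybrid format
Healthcare: the hybrid format 126/487 = 25.9%, the chronological format 114/774 = 14.7% → the hybrid format
Overall: the hybrid format 1300/5033 = 25.8%, the chronological format 776/4086 = 19.0% → the hybrid format
The hybrid format wins overall and in every industry group — no reversal.

No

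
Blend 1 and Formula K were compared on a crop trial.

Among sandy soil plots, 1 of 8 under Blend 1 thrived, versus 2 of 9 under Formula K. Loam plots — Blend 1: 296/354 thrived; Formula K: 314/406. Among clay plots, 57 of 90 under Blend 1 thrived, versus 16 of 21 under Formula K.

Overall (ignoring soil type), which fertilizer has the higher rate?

Sandy soil: Blend 1 1/8 = 12.5%, Formula K 2/9 = 22.2% → Formula K
Loam: Blend 1 296/354 = 83.6%, Formula K 314/406 = 77.3% → Blend 1
Clay: Blend 1 57/90 = 63.3%, Formula K 16/21 = 76.2% → Formula K
Overall: Blend 1 354/452 = 78.3%, Formula K 332/436 = 76.1% → Blend 1
(Neither sweeps every soil group, but Blend 1 has the higher pooled rate.)

Blend 1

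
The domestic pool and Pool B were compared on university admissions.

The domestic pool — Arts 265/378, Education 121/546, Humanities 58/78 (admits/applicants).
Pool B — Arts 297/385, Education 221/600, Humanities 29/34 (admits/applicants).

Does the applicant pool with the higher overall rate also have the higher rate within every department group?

Yes

Arts: the domestic pool 265/378 = 70.1%, Pool B 297/385 = 77.1% → Pool B
Education: the domestic pool 121/546 = 22.2%, Pool B 221/600 = 36.8% → Pool B
Humanities: the domestic pool 58/78 = 74.4%, Pool B 29/34 = 85.3% → Pool B
Overall: the domestic pool 444/1002 = 44.3%, Pool B 547/1019 = 53.7% → Pool B
Pool B wins overall and in every department group — no reversal.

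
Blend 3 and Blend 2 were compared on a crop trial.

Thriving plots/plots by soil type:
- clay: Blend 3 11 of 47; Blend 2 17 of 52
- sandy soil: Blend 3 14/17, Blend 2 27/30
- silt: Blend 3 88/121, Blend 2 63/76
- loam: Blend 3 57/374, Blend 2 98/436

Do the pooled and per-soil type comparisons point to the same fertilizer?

Yes

Clay: Blend 3 11/47 = 23.4%, Blend 2 17/52 = 32.7% → Blend 2
Sandy soil: Blend 3 14/17 = 82.4%, Blend 2 27/30 = 90.0% → Blend 2
Silt: Blend 3 88/121 = 72.7%, Blend 2 63/76 = 82.9% → Blend 2
Loam: Blend 3 57/374 = 15.2%, Blend 2 98/436 = 22.5% → Blend 2
Overall: Blend 3 170/559 = 30.4%, Blend 2 205/594 = 34.5% → Blend 2
Blend 2 wins overall and in every soil group — no reversal.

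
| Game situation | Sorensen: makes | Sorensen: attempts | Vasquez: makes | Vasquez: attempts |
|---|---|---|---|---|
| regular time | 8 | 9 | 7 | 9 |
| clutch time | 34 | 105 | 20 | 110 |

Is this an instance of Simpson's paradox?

No

Regular time: Sorensen 8/9 = 88.9%, Vasquez 7/9 = 77.8% → Sorensen
Clutch time: Sorensen 34/105 = 32.4%, Vasquez 20/110 = 18.2% → Sorensen
Overall: Sorensen 42/114 = 36.8%, Vasquez 27/119 = 22.7% → Sorensen
Sorensen wins overall and in every game group — no reversal.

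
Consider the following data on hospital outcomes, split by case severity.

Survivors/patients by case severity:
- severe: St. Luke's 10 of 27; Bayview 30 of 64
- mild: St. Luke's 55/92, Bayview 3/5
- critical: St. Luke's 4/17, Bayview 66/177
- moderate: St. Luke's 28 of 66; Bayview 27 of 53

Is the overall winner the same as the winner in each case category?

Severe: St. Luke's 10/27 = 37.0%, Bayview 30/64 = 46.9% → Bayview
Mild: St. Luke's 55/92 = 59.8%, Bayview 3/5 = 60.0% → Bayview
Critical: St. Luke's 4/17 = 23.5%, Bayview 66/177 = 37.3% → Bayview
Moderate: St. Luke's 28/66 = 42.4%, Bayview 27/53 = 50.9% → Bayview
Overall: St. Luke's 97/202 = 48.0%, Bayview 126/299 = 42.1% → St. Luke's
Bayview wins each case group but St. Luke's wins overall — the comparison reverses. Bayview's patients skew toward critical, which has a lower base rate.

No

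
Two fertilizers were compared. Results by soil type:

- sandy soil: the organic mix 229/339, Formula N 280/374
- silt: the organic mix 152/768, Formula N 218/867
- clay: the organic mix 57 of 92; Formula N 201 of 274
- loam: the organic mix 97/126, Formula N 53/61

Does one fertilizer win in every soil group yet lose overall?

Sandy soil: the organic mix 229/339 = 67.6%, Formula N 280/374 = 74.9% → Formula N
Silt: the organic mix 152/768 = 19.8%, Formula N 218/867 = 25.1% → Formula N
Clay: the organic mix 57/92 = 62.0%, Formula N 201/274 = 73.4% → Formula N
Loam: the organic mix 97/126 = 77.0%, Formula N 53/61 = 86.9% → Formula N
Overall: the organic mix 535/1325 = 40.4%, Formula N 752/1576 = 47.7% → Formula N
Formula N wins overall and in every soil group — no reversal.

No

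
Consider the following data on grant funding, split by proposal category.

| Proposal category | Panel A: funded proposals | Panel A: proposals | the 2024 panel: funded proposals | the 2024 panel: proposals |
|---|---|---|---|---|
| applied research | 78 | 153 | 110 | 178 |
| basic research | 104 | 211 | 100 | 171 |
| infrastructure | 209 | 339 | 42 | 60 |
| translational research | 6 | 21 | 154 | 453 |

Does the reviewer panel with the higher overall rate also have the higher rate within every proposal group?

No

Applied research: Panel A 78/153 = 51.0%, the 2024 panel 110/178 = 61.8% → the 2024 panel
Basic research: Panel A 104/211 = 49.3%, the 2024 panel 100/171 = 58.5% → the 2024 panel
Infrastructure: Panel A 209/339 = 61.7%, the 2024 panel 42/60 = 70.0% → the 2024 panel
Translational research: Panel A 6/21 = 28.6%, the 2024 panel 154/453 = 34.0% → the 2024 panel
Overall: Panel A 397/724 = 54.8%, the 2024 panel 406/862 = 47.1% → Panel A
The 2024 panel wins each proposal group but Panel A wins overall — the comparison reverses. The 2024 panel's proposals skew toward translational research, which has a lower base rate.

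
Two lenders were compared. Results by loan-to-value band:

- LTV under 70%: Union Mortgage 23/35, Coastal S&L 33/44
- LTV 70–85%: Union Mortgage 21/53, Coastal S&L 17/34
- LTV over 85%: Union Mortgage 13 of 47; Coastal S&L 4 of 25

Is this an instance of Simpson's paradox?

LTV under 70%: Union Mortgage 23/35 = 65.7%, Coastal S&L 33/44 = 75.0% → Coastal S&L
LTV 70–85%: Union Mortgage 21/53 = 39.6%, Coastal S&L 17/34 = 50.0% → Coastal S&L
LTV over 85%: Union Mortgage 13/47 = 27.7%, Coastal S&L 4/25 = 16.0% → Union Mortgage
Overall: Union Mortgage 57/135 = 42.2%, Coastal S&L 54/103 = 52.4% → Coastal S&L
Neither sweeps: Union Mortgage wins 1 of 3 groups, Coastal S&L wins 2. Coastal S&L wins overall but not every group — no Simpson reversal.

No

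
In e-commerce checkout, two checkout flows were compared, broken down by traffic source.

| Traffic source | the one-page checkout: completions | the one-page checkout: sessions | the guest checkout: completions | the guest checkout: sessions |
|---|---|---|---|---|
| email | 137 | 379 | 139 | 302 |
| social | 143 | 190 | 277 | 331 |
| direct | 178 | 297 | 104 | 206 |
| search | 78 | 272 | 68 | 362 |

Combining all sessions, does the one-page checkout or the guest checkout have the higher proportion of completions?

Email: the one-page checkout 137/379 = 36.1%, the guest checkout 139/302 = 46.0% → the guest checkout
Social: the one-page checkout 143/190 = 75.3%, the guest checkout 277/331 = 83.7% → the guest checkout
Direct: the one-page checkout 178/297 = 59.9%, the guest checkout 104/206 = 50.5% → the one-page checkout
Search: the one-page checkout 78/272 = 28.7%, the guest checkout 68/362 = 18.8% → the one-page checkout
Overall: the one-page checkout 536/1138 = 47.1%, the guest checkout 588/1201 = 49.0% → the guest checkout
(Neither sweeps every traffic group, but the guest checkout has the higher pooled rate.)

the guest checkout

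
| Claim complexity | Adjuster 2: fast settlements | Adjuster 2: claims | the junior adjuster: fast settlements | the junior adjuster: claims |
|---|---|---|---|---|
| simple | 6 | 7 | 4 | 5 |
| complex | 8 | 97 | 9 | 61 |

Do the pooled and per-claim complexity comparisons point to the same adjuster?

No

Simple: Adjuster 2 6/7 = 85.7%, the junior adjuster 4/5 = 80.0% → Adjuster 2
Complex: Adjuster 2 8/97 = 8.2%, the junior adjuster 9/61 = 14.8% → the junior adjuster
Overall: Adjuster 2 14/104 = 13.5%, the junior adjuster 13/66 = 19.7% → the junior adjuster
Neither sweeps: Adjuster 2 wins 1 of 2 groups, the junior adjuster wins 1. The junior adjuster wins overall but not every group — no Simpson reversal.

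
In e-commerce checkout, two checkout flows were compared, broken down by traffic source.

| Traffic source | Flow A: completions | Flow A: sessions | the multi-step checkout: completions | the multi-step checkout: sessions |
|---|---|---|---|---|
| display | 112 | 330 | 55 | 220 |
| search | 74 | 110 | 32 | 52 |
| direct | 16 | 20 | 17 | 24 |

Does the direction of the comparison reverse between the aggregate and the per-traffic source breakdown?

No

Display: Flow A 112/330 = 33.9%, the multi-step checkout 55/220 = 25.0% → Flow A
Search: Flow A 74/110 = 67.3%, the multi-step checkout 32/52 = 61.5% → Flow A
Direct: Flow A 16/20 = 80.0%, the multi-step checkout 17/24 = 70.8% → Flow A
Overall: Flow A 202/460 = 43.9%, the multi-step checkout 104/296 = 35.1% → Flow A
Flow A wins overall and in every traffic group — no reversal.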